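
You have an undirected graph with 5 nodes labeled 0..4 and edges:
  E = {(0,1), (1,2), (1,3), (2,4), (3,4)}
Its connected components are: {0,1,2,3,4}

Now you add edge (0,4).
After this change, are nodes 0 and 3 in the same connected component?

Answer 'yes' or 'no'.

Answer: yes

Derivation:
Initial components: {0,1,2,3,4}
Adding edge (0,4): both already in same component {0,1,2,3,4}. No change.
New components: {0,1,2,3,4}
Are 0 and 3 in the same component? yes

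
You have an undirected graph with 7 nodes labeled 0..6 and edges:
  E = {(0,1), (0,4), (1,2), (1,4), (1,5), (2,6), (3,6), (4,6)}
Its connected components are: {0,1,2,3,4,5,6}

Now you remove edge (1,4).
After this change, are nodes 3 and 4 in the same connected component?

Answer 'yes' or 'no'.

Answer: yes

Derivation:
Initial components: {0,1,2,3,4,5,6}
Removing edge (1,4): not a bridge — component count unchanged at 1.
New components: {0,1,2,3,4,5,6}
Are 3 and 4 in the same component? yes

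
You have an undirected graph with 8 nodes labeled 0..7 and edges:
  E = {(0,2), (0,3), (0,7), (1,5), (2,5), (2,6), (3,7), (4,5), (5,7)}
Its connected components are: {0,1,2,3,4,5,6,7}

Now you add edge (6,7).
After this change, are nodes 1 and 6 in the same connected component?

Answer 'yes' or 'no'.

Initial components: {0,1,2,3,4,5,6,7}
Adding edge (6,7): both already in same component {0,1,2,3,4,5,6,7}. No change.
New components: {0,1,2,3,4,5,6,7}
Are 1 and 6 in the same component? yes

Answer: yes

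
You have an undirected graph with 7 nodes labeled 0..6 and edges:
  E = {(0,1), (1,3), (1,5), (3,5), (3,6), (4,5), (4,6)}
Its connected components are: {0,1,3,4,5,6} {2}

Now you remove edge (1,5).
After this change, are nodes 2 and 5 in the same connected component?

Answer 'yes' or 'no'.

Initial components: {0,1,3,4,5,6} {2}
Removing edge (1,5): not a bridge — component count unchanged at 2.
New components: {0,1,3,4,5,6} {2}
Are 2 and 5 in the same component? no

Answer: no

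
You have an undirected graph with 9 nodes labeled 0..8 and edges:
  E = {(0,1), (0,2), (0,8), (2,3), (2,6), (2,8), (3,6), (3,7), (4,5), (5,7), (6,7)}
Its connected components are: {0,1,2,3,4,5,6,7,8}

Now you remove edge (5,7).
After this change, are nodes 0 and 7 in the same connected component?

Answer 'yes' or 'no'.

Initial components: {0,1,2,3,4,5,6,7,8}
Removing edge (5,7): it was a bridge — component count 1 -> 2.
New components: {0,1,2,3,6,7,8} {4,5}
Are 0 and 7 in the same component? yes

Answer: yes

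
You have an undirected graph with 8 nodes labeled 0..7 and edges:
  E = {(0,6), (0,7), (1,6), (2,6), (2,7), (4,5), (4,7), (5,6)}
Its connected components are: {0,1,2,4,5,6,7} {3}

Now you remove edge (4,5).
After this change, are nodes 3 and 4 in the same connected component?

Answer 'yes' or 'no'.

Answer: no

Derivation:
Initial components: {0,1,2,4,5,6,7} {3}
Removing edge (4,5): not a bridge — component count unchanged at 2.
New components: {0,1,2,4,5,6,7} {3}
Are 3 and 4 in the same component? no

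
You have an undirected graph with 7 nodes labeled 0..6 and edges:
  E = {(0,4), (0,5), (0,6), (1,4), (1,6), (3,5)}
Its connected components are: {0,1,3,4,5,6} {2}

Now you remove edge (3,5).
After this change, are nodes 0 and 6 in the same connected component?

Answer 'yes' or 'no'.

Answer: yes

Derivation:
Initial components: {0,1,3,4,5,6} {2}
Removing edge (3,5): it was a bridge — component count 2 -> 3.
New components: {0,1,4,5,6} {2} {3}
Are 0 and 6 in the same component? yes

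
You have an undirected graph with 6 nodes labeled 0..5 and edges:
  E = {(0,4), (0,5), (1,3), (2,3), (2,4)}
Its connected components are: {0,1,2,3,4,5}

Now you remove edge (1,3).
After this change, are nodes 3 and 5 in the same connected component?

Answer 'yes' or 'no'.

Initial components: {0,1,2,3,4,5}
Removing edge (1,3): it was a bridge — component count 1 -> 2.
New components: {0,2,3,4,5} {1}
Are 3 and 5 in the same component? yes

Answer: yes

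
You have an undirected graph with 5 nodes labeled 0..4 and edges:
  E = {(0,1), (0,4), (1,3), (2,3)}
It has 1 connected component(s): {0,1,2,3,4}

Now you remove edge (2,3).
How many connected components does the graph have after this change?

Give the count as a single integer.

Answer: 2

Derivation:
Initial component count: 1
Remove (2,3): it was a bridge. Count increases: 1 -> 2.
  After removal, components: {0,1,3,4} {2}
New component count: 2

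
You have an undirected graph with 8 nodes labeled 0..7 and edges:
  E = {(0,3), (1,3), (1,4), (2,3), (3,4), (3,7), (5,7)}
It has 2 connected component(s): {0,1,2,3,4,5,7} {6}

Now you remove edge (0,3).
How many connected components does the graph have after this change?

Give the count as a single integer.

Answer: 3

Derivation:
Initial component count: 2
Remove (0,3): it was a bridge. Count increases: 2 -> 3.
  After removal, components: {0} {1,2,3,4,5,7} {6}
New component count: 3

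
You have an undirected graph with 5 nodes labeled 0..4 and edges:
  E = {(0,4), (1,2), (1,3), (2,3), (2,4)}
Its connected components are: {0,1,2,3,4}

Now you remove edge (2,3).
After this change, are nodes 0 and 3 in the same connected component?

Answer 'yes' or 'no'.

Initial components: {0,1,2,3,4}
Removing edge (2,3): not a bridge — component count unchanged at 1.
New components: {0,1,2,3,4}
Are 0 and 3 in the same component? yes

Answer: yes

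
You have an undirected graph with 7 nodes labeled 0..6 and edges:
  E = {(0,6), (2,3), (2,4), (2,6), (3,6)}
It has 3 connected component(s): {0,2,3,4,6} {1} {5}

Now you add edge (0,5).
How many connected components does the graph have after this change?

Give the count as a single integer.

Answer: 2

Derivation:
Initial component count: 3
Add (0,5): merges two components. Count decreases: 3 -> 2.
New component count: 2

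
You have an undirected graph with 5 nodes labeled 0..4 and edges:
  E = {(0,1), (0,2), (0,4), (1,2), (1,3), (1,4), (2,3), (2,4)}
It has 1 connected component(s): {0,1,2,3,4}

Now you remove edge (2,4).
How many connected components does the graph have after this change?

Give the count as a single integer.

Initial component count: 1
Remove (2,4): not a bridge. Count unchanged: 1.
  After removal, components: {0,1,2,3,4}
New component count: 1

Answer: 1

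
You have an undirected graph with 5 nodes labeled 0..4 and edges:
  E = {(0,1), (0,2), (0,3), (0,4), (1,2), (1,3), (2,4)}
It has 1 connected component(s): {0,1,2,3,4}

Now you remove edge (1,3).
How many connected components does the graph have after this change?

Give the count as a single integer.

Initial component count: 1
Remove (1,3): not a bridge. Count unchanged: 1.
  After removal, components: {0,1,2,3,4}
New component count: 1

Answer: 1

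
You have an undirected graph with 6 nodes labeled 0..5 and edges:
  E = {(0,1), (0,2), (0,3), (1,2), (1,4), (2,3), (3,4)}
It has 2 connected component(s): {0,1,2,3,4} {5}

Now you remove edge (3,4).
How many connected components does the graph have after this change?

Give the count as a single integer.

Initial component count: 2
Remove (3,4): not a bridge. Count unchanged: 2.
  After removal, components: {0,1,2,3,4} {5}
New component count: 2

Answer: 2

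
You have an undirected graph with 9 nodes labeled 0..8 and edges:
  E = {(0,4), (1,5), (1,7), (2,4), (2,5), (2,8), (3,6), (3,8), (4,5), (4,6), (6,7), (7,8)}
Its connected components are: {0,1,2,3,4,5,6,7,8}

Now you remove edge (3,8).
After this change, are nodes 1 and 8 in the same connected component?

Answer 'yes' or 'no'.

Initial components: {0,1,2,3,4,5,6,7,8}
Removing edge (3,8): not a bridge — component count unchanged at 1.
New components: {0,1,2,3,4,5,6,7,8}
Are 1 and 8 in the same component? yes

Answer: yes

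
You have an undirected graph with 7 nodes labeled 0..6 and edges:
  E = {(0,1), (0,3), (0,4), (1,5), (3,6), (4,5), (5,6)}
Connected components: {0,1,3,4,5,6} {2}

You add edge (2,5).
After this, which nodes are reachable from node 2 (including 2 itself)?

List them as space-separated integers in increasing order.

Before: nodes reachable from 2: {2}
Adding (2,5): merges 2's component with another. Reachability grows.
After: nodes reachable from 2: {0,1,2,3,4,5,6}

Answer: 0 1 2 3 4 5 6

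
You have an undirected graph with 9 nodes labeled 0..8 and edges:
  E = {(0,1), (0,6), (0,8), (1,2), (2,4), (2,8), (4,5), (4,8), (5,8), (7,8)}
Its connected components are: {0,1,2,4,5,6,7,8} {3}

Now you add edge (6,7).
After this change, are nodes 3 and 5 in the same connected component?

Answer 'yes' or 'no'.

Initial components: {0,1,2,4,5,6,7,8} {3}
Adding edge (6,7): both already in same component {0,1,2,4,5,6,7,8}. No change.
New components: {0,1,2,4,5,6,7,8} {3}
Are 3 and 5 in the same component? no

Answer: no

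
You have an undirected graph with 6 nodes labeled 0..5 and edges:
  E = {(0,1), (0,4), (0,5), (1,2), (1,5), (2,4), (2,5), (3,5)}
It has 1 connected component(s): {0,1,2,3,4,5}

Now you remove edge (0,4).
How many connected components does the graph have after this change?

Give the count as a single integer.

Initial component count: 1
Remove (0,4): not a bridge. Count unchanged: 1.
  After removal, components: {0,1,2,3,4,5}
New component count: 1

Answer: 1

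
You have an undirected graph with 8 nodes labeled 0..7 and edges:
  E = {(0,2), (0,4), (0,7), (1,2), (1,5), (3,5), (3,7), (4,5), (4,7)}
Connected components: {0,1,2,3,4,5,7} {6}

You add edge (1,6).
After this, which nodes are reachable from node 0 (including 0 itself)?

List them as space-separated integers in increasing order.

Answer: 0 1 2 3 4 5 6 7

Derivation:
Before: nodes reachable from 0: {0,1,2,3,4,5,7}
Adding (1,6): merges 0's component with another. Reachability grows.
After: nodes reachable from 0: {0,1,2,3,4,5,6,7}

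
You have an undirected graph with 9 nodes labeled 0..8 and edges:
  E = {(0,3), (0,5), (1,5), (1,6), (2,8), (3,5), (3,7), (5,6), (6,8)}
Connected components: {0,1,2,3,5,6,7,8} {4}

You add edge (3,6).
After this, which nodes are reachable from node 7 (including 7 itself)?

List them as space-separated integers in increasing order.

Answer: 0 1 2 3 5 6 7 8

Derivation:
Before: nodes reachable from 7: {0,1,2,3,5,6,7,8}
Adding (3,6): both endpoints already in same component. Reachability from 7 unchanged.
After: nodes reachable from 7: {0,1,2,3,5,6,7,8}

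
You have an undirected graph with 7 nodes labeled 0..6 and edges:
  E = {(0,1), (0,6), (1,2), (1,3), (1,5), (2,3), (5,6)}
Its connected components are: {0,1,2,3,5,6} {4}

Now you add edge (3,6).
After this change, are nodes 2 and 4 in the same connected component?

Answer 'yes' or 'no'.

Initial components: {0,1,2,3,5,6} {4}
Adding edge (3,6): both already in same component {0,1,2,3,5,6}. No change.
New components: {0,1,2,3,5,6} {4}
Are 2 and 4 in the same component? no

Answer: no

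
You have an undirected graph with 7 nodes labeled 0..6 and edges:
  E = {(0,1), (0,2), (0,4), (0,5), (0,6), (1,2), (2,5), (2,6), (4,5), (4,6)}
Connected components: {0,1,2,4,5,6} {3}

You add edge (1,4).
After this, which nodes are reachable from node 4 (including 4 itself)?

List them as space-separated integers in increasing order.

Before: nodes reachable from 4: {0,1,2,4,5,6}
Adding (1,4): both endpoints already in same component. Reachability from 4 unchanged.
After: nodes reachable from 4: {0,1,2,4,5,6}

Answer: 0 1 2 4 5 6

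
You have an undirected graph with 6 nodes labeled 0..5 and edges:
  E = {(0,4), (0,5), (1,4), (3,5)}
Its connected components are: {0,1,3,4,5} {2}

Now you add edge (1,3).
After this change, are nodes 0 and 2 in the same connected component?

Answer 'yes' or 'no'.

Answer: no

Derivation:
Initial components: {0,1,3,4,5} {2}
Adding edge (1,3): both already in same component {0,1,3,4,5}. No change.
New components: {0,1,3,4,5} {2}
Are 0 and 2 in the same component? no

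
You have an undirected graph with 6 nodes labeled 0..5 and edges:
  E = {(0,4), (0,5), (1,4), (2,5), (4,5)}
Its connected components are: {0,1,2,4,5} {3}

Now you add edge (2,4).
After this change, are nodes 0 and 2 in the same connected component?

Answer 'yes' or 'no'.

Initial components: {0,1,2,4,5} {3}
Adding edge (2,4): both already in same component {0,1,2,4,5}. No change.
New components: {0,1,2,4,5} {3}
Are 0 and 2 in the same component? yes

Answer: yes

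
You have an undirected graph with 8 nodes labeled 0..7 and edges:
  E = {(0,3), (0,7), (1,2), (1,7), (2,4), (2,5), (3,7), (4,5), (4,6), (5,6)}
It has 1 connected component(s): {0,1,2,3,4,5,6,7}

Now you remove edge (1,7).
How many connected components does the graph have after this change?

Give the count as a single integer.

Initial component count: 1
Remove (1,7): it was a bridge. Count increases: 1 -> 2.
  After removal, components: {0,3,7} {1,2,4,5,6}
New component count: 2

Answer: 2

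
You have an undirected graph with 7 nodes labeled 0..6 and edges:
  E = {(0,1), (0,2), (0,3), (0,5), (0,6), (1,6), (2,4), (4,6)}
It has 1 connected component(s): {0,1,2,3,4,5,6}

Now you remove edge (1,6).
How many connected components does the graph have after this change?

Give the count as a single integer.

Answer: 1

Derivation:
Initial component count: 1
Remove (1,6): not a bridge. Count unchanged: 1.
  After removal, components: {0,1,2,3,4,5,6}
New component count: 1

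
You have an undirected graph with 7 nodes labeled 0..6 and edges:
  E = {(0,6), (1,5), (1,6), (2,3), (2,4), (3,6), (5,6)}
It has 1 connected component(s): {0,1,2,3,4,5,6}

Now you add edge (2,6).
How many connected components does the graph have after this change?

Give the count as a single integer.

Initial component count: 1
Add (2,6): endpoints already in same component. Count unchanged: 1.
New component count: 1

Answer: 1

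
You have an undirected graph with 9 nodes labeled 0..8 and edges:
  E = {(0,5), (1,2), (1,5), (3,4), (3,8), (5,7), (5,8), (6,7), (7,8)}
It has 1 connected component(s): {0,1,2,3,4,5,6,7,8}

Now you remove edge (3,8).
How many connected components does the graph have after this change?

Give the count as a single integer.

Initial component count: 1
Remove (3,8): it was a bridge. Count increases: 1 -> 2.
  After removal, components: {0,1,2,5,6,7,8} {3,4}
New component count: 2

Answer: 2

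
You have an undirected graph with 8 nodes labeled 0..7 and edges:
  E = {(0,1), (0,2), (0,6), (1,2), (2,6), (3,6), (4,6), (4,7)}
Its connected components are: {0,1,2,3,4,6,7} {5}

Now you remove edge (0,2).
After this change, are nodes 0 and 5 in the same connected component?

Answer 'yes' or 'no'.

Initial components: {0,1,2,3,4,6,7} {5}
Removing edge (0,2): not a bridge — component count unchanged at 2.
New components: {0,1,2,3,4,6,7} {5}
Are 0 and 5 in the same component? no

Answer: no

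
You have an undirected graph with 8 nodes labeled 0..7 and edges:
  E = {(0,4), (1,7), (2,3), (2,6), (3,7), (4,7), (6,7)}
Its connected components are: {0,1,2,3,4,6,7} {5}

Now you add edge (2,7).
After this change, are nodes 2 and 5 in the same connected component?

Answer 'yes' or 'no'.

Answer: no

Derivation:
Initial components: {0,1,2,3,4,6,7} {5}
Adding edge (2,7): both already in same component {0,1,2,3,4,6,7}. No change.
New components: {0,1,2,3,4,6,7} {5}
Are 2 and 5 in the same component? no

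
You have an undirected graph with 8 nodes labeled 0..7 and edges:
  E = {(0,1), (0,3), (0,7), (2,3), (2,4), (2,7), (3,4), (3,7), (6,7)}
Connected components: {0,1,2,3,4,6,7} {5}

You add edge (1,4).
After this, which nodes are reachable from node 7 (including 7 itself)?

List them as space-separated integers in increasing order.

Answer: 0 1 2 3 4 6 7

Derivation:
Before: nodes reachable from 7: {0,1,2,3,4,6,7}
Adding (1,4): both endpoints already in same component. Reachability from 7 unchanged.
After: nodes reachable from 7: {0,1,2,3,4,6,7}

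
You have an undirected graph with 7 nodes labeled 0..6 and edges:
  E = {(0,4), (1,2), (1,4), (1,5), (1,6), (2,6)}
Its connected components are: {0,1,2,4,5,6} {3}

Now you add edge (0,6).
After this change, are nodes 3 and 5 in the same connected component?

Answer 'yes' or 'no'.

Initial components: {0,1,2,4,5,6} {3}
Adding edge (0,6): both already in same component {0,1,2,4,5,6}. No change.
New components: {0,1,2,4,5,6} {3}
Are 3 and 5 in the same component? no

Answer: no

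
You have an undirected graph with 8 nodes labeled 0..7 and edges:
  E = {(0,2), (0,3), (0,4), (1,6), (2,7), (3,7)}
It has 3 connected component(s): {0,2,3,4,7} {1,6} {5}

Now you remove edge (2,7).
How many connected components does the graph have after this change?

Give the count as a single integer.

Initial component count: 3
Remove (2,7): not a bridge. Count unchanged: 3.
  After removal, components: {0,2,3,4,7} {1,6} {5}
New component count: 3

Answer: 3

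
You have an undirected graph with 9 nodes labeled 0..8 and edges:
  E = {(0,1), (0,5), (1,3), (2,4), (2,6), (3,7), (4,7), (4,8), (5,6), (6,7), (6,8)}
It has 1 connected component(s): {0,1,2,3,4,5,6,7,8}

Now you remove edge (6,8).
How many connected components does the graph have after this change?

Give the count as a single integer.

Answer: 1

Derivation:
Initial component count: 1
Remove (6,8): not a bridge. Count unchanged: 1.
  After removal, components: {0,1,2,3,4,5,6,7,8}
New component count: 1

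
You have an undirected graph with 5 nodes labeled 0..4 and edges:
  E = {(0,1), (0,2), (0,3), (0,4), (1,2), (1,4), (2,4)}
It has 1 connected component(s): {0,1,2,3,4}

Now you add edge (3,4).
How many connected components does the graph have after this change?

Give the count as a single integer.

Answer: 1

Derivation:
Initial component count: 1
Add (3,4): endpoints already in same component. Count unchanged: 1.
New component count: 1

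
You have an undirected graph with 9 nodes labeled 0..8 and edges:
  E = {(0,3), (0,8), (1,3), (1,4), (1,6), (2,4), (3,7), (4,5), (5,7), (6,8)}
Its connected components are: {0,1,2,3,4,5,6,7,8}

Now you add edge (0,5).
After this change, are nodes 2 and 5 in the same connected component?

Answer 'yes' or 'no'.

Initial components: {0,1,2,3,4,5,6,7,8}
Adding edge (0,5): both already in same component {0,1,2,3,4,5,6,7,8}. No change.
New components: {0,1,2,3,4,5,6,7,8}
Are 2 and 5 in the same component? yes

Answer: yes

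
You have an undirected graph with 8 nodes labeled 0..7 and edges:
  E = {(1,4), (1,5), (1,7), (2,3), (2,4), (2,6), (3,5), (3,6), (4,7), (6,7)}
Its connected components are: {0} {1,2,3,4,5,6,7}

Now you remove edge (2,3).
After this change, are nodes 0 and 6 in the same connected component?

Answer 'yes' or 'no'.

Answer: no

Derivation:
Initial components: {0} {1,2,3,4,5,6,7}
Removing edge (2,3): not a bridge — component count unchanged at 2.
New components: {0} {1,2,3,4,5,6,7}
Are 0 and 6 in the same component? no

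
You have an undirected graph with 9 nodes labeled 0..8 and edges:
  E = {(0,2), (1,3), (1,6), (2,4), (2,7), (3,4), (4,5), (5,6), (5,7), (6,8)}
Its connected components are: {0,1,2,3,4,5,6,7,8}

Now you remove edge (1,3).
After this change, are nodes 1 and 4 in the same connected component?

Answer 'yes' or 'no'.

Initial components: {0,1,2,3,4,5,6,7,8}
Removing edge (1,3): not a bridge — component count unchanged at 1.
New components: {0,1,2,3,4,5,6,7,8}
Are 1 and 4 in the same component? yes

Answer: yes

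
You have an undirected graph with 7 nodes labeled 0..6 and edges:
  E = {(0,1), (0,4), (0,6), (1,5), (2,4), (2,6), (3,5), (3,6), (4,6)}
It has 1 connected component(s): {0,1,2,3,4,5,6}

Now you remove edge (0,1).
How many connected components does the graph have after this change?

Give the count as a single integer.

Answer: 1

Derivation:
Initial component count: 1
Remove (0,1): not a bridge. Count unchanged: 1.
  After removal, components: {0,1,2,3,4,5,6}
New component count: 1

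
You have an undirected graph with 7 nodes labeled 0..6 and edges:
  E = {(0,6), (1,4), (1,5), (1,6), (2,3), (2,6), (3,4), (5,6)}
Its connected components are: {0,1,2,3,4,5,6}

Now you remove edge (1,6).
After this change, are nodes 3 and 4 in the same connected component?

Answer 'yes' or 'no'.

Answer: yes

Derivation:
Initial components: {0,1,2,3,4,5,6}
Removing edge (1,6): not a bridge — component count unchanged at 1.
New components: {0,1,2,3,4,5,6}
Are 3 and 4 in the same component? yes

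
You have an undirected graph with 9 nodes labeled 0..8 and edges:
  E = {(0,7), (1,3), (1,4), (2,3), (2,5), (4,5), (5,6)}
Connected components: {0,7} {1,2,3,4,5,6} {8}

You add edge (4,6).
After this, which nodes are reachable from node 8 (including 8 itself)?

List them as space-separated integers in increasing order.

Before: nodes reachable from 8: {8}
Adding (4,6): both endpoints already in same component. Reachability from 8 unchanged.
After: nodes reachable from 8: {8}

Answer: 8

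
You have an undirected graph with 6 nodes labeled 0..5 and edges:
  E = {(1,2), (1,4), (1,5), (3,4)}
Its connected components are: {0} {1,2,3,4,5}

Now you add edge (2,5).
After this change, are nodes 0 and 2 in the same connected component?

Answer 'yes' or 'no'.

Answer: no

Derivation:
Initial components: {0} {1,2,3,4,5}
Adding edge (2,5): both already in same component {1,2,3,4,5}. No change.
New components: {0} {1,2,3,4,5}
Are 0 and 2 in the same component? no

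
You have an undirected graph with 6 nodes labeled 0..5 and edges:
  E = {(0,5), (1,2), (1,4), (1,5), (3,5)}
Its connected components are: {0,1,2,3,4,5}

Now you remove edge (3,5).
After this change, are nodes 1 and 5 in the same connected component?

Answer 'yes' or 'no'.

Answer: yes

Derivation:
Initial components: {0,1,2,3,4,5}
Removing edge (3,5): it was a bridge — component count 1 -> 2.
New components: {0,1,2,4,5} {3}
Are 1 and 5 in the same component? yes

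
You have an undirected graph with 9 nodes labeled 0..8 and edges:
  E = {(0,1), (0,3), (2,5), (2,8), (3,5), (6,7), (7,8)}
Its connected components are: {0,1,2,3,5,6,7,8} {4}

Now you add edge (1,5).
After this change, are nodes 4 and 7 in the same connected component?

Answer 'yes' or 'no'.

Answer: no

Derivation:
Initial components: {0,1,2,3,5,6,7,8} {4}
Adding edge (1,5): both already in same component {0,1,2,3,5,6,7,8}. No change.
New components: {0,1,2,3,5,6,7,8} {4}
Are 4 and 7 in the same component? no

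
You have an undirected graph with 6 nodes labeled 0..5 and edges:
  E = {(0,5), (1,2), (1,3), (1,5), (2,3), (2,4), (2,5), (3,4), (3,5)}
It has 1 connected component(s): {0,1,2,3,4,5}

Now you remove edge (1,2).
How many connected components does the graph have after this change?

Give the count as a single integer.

Initial component count: 1
Remove (1,2): not a bridge. Count unchanged: 1.
  After removal, components: {0,1,2,3,4,5}
New component count: 1

Answer: 1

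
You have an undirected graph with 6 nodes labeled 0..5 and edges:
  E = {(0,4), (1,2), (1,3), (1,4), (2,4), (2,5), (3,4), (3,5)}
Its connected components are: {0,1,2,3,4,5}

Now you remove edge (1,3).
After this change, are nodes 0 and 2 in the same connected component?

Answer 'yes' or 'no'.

Answer: yes

Derivation:
Initial components: {0,1,2,3,4,5}
Removing edge (1,3): not a bridge — component count unchanged at 1.
New components: {0,1,2,3,4,5}
Are 0 and 2 in the same component? yes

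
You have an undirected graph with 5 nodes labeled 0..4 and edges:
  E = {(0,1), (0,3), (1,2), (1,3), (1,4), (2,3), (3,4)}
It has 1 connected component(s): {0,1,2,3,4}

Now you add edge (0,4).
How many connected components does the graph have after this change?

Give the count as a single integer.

Initial component count: 1
Add (0,4): endpoints already in same component. Count unchanged: 1.
New component count: 1

Answer: 1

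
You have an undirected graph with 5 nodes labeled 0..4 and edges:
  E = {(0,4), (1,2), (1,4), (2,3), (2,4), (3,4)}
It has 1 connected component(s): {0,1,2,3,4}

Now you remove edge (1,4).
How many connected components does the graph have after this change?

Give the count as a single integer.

Answer: 1

Derivation:
Initial component count: 1
Remove (1,4): not a bridge. Count unchanged: 1.
  After removal, components: {0,1,2,3,4}
New component count: 1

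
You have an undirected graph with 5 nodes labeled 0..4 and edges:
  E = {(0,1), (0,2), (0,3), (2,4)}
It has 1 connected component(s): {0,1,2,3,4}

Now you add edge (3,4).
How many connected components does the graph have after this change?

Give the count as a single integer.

Initial component count: 1
Add (3,4): endpoints already in same component. Count unchanged: 1.
New component count: 1

Answer: 1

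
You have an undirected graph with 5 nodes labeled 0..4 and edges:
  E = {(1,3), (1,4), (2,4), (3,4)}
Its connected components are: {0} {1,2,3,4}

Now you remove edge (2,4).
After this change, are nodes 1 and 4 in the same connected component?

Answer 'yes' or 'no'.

Initial components: {0} {1,2,3,4}
Removing edge (2,4): it was a bridge — component count 2 -> 3.
New components: {0} {1,3,4} {2}
Are 1 and 4 in the same component? yes

Answer: yes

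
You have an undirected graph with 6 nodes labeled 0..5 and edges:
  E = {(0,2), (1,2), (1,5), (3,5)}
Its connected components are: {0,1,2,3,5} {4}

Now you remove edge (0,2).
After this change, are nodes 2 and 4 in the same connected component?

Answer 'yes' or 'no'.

Initial components: {0,1,2,3,5} {4}
Removing edge (0,2): it was a bridge — component count 2 -> 3.
New components: {0} {1,2,3,5} {4}
Are 2 and 4 in the same component? no

Answer: no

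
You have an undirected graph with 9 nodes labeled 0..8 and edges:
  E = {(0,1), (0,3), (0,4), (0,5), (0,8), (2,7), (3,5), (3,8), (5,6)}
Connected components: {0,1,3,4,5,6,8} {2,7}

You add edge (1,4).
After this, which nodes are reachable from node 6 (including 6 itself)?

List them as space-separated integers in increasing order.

Answer: 0 1 3 4 5 6 8

Derivation:
Before: nodes reachable from 6: {0,1,3,4,5,6,8}
Adding (1,4): both endpoints already in same component. Reachability from 6 unchanged.
After: nodes reachable from 6: {0,1,3,4,5,6,8}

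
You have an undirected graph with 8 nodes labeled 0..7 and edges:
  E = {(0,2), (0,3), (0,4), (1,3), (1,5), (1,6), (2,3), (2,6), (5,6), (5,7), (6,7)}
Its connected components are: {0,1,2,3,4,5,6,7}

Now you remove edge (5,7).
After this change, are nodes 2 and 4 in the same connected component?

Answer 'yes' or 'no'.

Answer: yes

Derivation:
Initial components: {0,1,2,3,4,5,6,7}
Removing edge (5,7): not a bridge — component count unchanged at 1.
New components: {0,1,2,3,4,5,6,7}
Are 2 and 4 in the same component? yes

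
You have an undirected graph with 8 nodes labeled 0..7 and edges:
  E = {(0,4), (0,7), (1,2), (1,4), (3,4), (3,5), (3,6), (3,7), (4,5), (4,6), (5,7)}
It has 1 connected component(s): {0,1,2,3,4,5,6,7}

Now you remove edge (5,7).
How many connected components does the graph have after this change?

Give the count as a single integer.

Initial component count: 1
Remove (5,7): not a bridge. Count unchanged: 1.
  After removal, components: {0,1,2,3,4,5,6,7}
New component count: 1

Answer: 1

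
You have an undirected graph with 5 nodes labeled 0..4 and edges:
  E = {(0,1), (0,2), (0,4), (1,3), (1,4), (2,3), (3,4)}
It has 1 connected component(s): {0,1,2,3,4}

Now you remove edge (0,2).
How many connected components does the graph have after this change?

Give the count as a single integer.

Initial component count: 1
Remove (0,2): not a bridge. Count unchanged: 1.
  After removal, components: {0,1,2,3,4}
New component count: 1

Answer: 1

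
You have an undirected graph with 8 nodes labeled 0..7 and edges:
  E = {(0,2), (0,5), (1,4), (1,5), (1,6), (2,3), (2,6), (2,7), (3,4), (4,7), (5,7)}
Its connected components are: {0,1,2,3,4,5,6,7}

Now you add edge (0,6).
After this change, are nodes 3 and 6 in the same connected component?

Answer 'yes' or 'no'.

Initial components: {0,1,2,3,4,5,6,7}
Adding edge (0,6): both already in same component {0,1,2,3,4,5,6,7}. No change.
New components: {0,1,2,3,4,5,6,7}
Are 3 and 6 in the same component? yes

Answer: yes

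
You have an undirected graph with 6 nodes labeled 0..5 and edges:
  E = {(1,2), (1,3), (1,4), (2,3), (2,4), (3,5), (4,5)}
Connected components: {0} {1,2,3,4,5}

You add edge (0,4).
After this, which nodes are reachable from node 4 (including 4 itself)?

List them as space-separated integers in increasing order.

Answer: 0 1 2 3 4 5

Derivation:
Before: nodes reachable from 4: {1,2,3,4,5}
Adding (0,4): merges 4's component with another. Reachability grows.
After: nodes reachable from 4: {0,1,2,3,4,5}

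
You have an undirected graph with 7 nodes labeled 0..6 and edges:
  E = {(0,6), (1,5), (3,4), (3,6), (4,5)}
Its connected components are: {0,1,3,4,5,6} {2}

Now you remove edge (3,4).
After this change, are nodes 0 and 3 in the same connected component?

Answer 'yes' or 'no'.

Initial components: {0,1,3,4,5,6} {2}
Removing edge (3,4): it was a bridge — component count 2 -> 3.
New components: {0,3,6} {1,4,5} {2}
Are 0 and 3 in the same component? yes

Answer: yes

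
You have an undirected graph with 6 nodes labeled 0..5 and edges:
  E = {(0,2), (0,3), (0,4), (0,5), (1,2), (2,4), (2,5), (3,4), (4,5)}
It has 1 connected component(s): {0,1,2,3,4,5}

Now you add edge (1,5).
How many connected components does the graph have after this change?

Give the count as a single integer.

Initial component count: 1
Add (1,5): endpoints already in same component. Count unchanged: 1.
New component count: 1

Answer: 1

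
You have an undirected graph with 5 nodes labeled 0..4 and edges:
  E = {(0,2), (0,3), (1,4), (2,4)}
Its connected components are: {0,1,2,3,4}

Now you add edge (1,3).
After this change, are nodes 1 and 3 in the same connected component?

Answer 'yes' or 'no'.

Answer: yes

Derivation:
Initial components: {0,1,2,3,4}
Adding edge (1,3): both already in same component {0,1,2,3,4}. No change.
New components: {0,1,2,3,4}
Are 1 and 3 in the same component? yes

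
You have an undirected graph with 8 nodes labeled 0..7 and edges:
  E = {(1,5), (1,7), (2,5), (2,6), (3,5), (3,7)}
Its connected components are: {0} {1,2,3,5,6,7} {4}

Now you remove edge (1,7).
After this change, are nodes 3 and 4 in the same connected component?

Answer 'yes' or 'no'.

Answer: no

Derivation:
Initial components: {0} {1,2,3,5,6,7} {4}
Removing edge (1,7): not a bridge — component count unchanged at 3.
New components: {0} {1,2,3,5,6,7} {4}
Are 3 and 4 in the same component? no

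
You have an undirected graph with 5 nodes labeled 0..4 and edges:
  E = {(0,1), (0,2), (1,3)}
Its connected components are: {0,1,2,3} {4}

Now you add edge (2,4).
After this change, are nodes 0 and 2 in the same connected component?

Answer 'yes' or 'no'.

Initial components: {0,1,2,3} {4}
Adding edge (2,4): merges {0,1,2,3} and {4}.
New components: {0,1,2,3,4}
Are 0 and 2 in the same component? yes

Answer: yes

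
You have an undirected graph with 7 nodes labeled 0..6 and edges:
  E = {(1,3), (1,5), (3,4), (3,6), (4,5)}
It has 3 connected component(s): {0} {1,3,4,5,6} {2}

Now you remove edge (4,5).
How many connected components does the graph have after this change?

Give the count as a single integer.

Initial component count: 3
Remove (4,5): not a bridge. Count unchanged: 3.
  After removal, components: {0} {1,3,4,5,6} {2}
New component count: 3

Answer: 3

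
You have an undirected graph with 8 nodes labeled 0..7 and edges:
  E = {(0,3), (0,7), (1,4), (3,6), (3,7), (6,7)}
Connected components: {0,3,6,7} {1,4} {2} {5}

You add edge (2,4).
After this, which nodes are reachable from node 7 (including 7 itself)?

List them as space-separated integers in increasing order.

Answer: 0 3 6 7

Derivation:
Before: nodes reachable from 7: {0,3,6,7}
Adding (2,4): merges two components, but neither contains 7. Reachability from 7 unchanged.
After: nodes reachable from 7: {0,3,6,7}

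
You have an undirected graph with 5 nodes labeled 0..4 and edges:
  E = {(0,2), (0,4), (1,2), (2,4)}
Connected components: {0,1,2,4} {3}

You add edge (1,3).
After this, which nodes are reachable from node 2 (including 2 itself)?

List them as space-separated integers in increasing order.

Answer: 0 1 2 3 4

Derivation:
Before: nodes reachable from 2: {0,1,2,4}
Adding (1,3): merges 2's component with another. Reachability grows.
After: nodes reachable from 2: {0,1,2,3,4}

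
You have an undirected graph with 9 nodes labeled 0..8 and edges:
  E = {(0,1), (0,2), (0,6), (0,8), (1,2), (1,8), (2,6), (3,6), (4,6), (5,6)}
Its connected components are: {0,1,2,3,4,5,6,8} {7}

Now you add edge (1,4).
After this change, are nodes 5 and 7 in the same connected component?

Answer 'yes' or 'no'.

Initial components: {0,1,2,3,4,5,6,8} {7}
Adding edge (1,4): both already in same component {0,1,2,3,4,5,6,8}. No change.
New components: {0,1,2,3,4,5,6,8} {7}
Are 5 and 7 in the same component? no

Answer: no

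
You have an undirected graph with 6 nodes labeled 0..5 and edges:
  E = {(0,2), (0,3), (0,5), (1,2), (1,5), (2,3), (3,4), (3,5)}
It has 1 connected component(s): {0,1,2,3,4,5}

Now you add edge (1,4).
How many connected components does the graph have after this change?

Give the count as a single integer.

Initial component count: 1
Add (1,4): endpoints already in same component. Count unchanged: 1.
New component count: 1

Answer: 1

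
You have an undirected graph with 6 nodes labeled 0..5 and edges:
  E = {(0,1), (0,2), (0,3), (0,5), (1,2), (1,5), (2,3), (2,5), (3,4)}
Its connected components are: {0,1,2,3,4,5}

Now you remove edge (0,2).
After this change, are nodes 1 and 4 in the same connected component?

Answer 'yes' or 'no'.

Answer: yes

Derivation:
Initial components: {0,1,2,3,4,5}
Removing edge (0,2): not a bridge — component count unchanged at 1.
New components: {0,1,2,3,4,5}
Are 1 and 4 in the same component? yes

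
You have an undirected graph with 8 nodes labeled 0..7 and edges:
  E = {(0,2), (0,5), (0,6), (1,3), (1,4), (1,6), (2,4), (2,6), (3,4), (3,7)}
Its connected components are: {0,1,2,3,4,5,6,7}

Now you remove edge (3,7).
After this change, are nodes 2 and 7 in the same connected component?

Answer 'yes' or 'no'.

Initial components: {0,1,2,3,4,5,6,7}
Removing edge (3,7): it was a bridge — component count 1 -> 2.
New components: {0,1,2,3,4,5,6} {7}
Are 2 and 7 in the same component? no

Answer: no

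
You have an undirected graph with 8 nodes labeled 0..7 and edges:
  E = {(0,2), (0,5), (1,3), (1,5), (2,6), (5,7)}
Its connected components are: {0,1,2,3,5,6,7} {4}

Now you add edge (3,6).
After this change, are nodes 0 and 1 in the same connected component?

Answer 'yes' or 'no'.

Initial components: {0,1,2,3,5,6,7} {4}
Adding edge (3,6): both already in same component {0,1,2,3,5,6,7}. No change.
New components: {0,1,2,3,5,6,7} {4}
Are 0 and 1 in the same component? yes

Answer: yes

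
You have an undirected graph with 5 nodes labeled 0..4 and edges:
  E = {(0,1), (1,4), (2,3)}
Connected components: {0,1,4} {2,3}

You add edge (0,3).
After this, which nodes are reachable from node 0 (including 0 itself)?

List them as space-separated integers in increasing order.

Before: nodes reachable from 0: {0,1,4}
Adding (0,3): merges 0's component with another. Reachability grows.
After: nodes reachable from 0: {0,1,2,3,4}

Answer: 0 1 2 3 4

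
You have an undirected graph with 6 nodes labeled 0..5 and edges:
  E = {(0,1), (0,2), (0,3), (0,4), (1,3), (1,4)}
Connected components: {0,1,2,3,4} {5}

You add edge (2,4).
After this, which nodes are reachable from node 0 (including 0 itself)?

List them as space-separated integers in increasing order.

Answer: 0 1 2 3 4

Derivation:
Before: nodes reachable from 0: {0,1,2,3,4}
Adding (2,4): both endpoints already in same component. Reachability from 0 unchanged.
After: nodes reachable from 0: {0,1,2,3,4}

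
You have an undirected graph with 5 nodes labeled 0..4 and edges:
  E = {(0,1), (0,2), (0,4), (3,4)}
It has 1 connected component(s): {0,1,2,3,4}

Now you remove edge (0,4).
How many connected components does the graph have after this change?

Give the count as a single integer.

Initial component count: 1
Remove (0,4): it was a bridge. Count increases: 1 -> 2.
  After removal, components: {0,1,2} {3,4}
New component count: 2

Answer: 2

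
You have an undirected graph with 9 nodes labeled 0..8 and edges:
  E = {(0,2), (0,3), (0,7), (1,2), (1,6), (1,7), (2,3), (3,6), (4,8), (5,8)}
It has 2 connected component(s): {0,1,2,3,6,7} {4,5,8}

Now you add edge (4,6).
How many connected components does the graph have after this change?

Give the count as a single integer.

Answer: 1

Derivation:
Initial component count: 2
Add (4,6): merges two components. Count decreases: 2 -> 1.
New component count: 1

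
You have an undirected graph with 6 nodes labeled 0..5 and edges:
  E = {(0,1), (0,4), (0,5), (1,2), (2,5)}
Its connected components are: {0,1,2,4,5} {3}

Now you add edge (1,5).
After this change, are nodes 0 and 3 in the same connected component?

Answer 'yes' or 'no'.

Answer: no

Derivation:
Initial components: {0,1,2,4,5} {3}
Adding edge (1,5): both already in same component {0,1,2,4,5}. No change.
New components: {0,1,2,4,5} {3}
Are 0 and 3 in the same component? no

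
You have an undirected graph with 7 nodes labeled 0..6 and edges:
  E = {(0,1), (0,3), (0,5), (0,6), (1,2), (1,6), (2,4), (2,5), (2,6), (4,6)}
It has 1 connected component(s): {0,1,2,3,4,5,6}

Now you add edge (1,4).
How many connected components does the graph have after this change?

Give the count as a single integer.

Answer: 1

Derivation:
Initial component count: 1
Add (1,4): endpoints already in same component. Count unchanged: 1.
New component count: 1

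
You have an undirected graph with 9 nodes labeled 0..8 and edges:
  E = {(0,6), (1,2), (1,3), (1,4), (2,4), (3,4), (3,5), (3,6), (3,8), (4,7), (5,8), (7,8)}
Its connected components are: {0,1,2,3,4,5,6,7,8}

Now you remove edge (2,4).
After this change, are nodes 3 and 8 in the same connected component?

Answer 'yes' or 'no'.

Answer: yes

Derivation:
Initial components: {0,1,2,3,4,5,6,7,8}
Removing edge (2,4): not a bridge — component count unchanged at 1.
New components: {0,1,2,3,4,5,6,7,8}
Are 3 and 8 in the same component? yes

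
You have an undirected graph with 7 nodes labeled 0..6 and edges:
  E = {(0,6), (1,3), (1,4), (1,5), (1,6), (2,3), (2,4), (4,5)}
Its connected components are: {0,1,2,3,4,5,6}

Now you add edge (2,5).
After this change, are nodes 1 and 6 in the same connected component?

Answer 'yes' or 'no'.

Answer: yes

Derivation:
Initial components: {0,1,2,3,4,5,6}
Adding edge (2,5): both already in same component {0,1,2,3,4,5,6}. No change.
New components: {0,1,2,3,4,5,6}
Are 1 and 6 in the same component? yes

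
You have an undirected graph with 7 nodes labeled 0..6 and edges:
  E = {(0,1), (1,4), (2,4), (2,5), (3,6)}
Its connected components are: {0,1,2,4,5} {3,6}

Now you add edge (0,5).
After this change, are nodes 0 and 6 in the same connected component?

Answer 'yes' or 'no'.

Answer: no

Derivation:
Initial components: {0,1,2,4,5} {3,6}
Adding edge (0,5): both already in same component {0,1,2,4,5}. No change.
New components: {0,1,2,4,5} {3,6}
Are 0 and 6 in the same component? no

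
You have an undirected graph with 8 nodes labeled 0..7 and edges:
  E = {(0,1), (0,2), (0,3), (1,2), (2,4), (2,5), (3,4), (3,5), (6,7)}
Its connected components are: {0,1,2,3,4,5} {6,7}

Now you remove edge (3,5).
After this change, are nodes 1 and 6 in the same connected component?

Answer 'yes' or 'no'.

Answer: no

Derivation:
Initial components: {0,1,2,3,4,5} {6,7}
Removing edge (3,5): not a bridge — component count unchanged at 2.
New components: {0,1,2,3,4,5} {6,7}
Are 1 and 6 in the same component? no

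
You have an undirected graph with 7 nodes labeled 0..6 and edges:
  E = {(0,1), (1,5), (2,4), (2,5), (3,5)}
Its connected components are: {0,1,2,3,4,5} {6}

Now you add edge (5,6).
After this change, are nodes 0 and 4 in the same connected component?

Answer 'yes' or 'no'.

Answer: yes

Derivation:
Initial components: {0,1,2,3,4,5} {6}
Adding edge (5,6): merges {0,1,2,3,4,5} and {6}.
New components: {0,1,2,3,4,5,6}
Are 0 and 4 in the same component? yes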